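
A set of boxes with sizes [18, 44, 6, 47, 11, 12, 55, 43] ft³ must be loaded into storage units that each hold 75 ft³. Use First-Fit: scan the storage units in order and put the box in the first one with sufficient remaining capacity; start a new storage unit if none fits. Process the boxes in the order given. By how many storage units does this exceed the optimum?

0

First-Fit: [18,44,6] [47,11,12] [55] [43] → 4 storage units.
Total size 236 ft³; any packing needs at least ⌈236/75⌉ = 4 storage units.
So 4 is already optimal.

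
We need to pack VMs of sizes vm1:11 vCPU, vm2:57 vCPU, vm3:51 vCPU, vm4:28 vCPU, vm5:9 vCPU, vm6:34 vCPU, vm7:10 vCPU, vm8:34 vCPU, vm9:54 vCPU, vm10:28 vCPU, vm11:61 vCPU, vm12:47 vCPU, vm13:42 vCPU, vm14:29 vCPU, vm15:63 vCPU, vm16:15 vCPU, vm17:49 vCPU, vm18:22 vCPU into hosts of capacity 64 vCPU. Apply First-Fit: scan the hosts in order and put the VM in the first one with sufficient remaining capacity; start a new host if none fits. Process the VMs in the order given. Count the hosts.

vm1 (11 vCPU) → host 1 (remaining 53 vCPU)
vm2 (57 vCPU) → host 2 (remaining 7 vCPU)
vm3 (51 vCPU) → host 1 (remaining 2 vCPU)
vm4 (28 vCPU) → host 3 (remaining 36 vCPU)
vm5 (9 vCPU) → host 3 (remaining 27 vCPU)
vm6 (34 vCPU) → host 4 (remaining 30 vCPU)
vm7 (10 vCPU) → host 3 (remaining 17 vCPU)
vm8 (34 vCPU) → host 5 (remaining 30 vCPU)
vm9 (54 vCPU) → host 6 (remaining 10 vCPU)
vm10 (28 vCPU) → host 4 (remaining 2 vCPU)
vm11 (61 vCPU) → host 7 (remaining 3 vCPU)
vm12 (47 vCPU) → host 8 (remaining 17 vCPU)
vm13 (42 vCPU) → host 9 (remaining 22 vCPU)
vm14 (29 vCPU) → host 5 (remaining 1 vCPU)
vm15 (63 vCPU) → host 10 (remaining 1 vCPU)
vm16 (15 vCPU) → host 3 (remaining 2 vCPU)
vm17 (49 vCPU) → host 11 (remaining 15 vCPU)
vm18 (22 vCPU) → host 9 (remaining 0 vCPU)

11 hosts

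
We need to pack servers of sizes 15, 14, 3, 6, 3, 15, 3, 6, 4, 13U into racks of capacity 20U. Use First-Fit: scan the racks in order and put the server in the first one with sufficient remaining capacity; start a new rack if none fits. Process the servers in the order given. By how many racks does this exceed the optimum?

0

First-Fit: [15,3] [14,6] [3,15] [3,6,4] [13] → 5 racks.
Total size 82U; any packing needs at least ⌈82/20⌉ = 5 racks.
So 5 is already optimal.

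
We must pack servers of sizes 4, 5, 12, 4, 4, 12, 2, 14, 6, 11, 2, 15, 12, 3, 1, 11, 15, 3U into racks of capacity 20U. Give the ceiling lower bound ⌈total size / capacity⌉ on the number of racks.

Total size = 4 + 5 + 12 + 4 + 4 + 12 + 2 + 14 + 6 + 11 + 2 + 15 + 12 + 3 + 1 + 11 + 15 + 3 = 136U.
⌈136 / 20⌉ = 7.

7 racks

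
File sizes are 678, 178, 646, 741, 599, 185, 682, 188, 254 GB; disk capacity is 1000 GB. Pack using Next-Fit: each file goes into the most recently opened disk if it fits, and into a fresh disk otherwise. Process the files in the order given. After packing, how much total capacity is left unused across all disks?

1849

678 GB → disk 1 (remaining 322 GB)
178 GB → disk 1 (remaining 144 GB)
646 GB → disk 2 (remaining 354 GB)
741 GB → disk 3 (remaining 259 GB)
599 GB → disk 4 (remaining 401 GB)
185 GB → disk 4 (remaining 216 GB)
682 GB → disk 5 (remaining 318 GB)
188 GB → disk 5 (remaining 130 GB)
254 GB → disk 6 (remaining 746 GB)
6 disks × 1000 GB = 6000 GB; used 4151 GB; unused 1849 GB.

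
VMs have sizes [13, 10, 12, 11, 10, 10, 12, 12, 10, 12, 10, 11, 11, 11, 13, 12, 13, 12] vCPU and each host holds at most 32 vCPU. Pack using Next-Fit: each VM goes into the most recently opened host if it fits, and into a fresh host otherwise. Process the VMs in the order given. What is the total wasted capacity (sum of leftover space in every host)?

Put 13 vCPU in host 1; 19 vCPU remain.
Put 10 vCPU in host 1; 9 vCPU remain.
Put 12 vCPU in host 2; 20 vCPU remain.
Put 11 vCPU in host 2; 9 vCPU remain.
Put 10 vCPU in host 3; 22 vCPU remain.
Put 10 vCPU in host 3; 12 vCPU remain.
Put 12 vCPU in host 3; 0 vCPU remain.
Put 12 vCPU in host 4; 20 vCPU remain.
Put 10 vCPU in host 4; 10 vCPU remain.
Put 12 vCPU in host 5; 20 vCPU remain.
Put 10 vCPU in host 5; 10 vCPU remain.
Put 11 vCPU in host 6; 21 vCPU remain.
Put 11 vCPU in host 6; 10 vCPU remain.
Put 11 vCPU in host 7; 21 vCPU remain.
Put 13 vCPU in host 7; 8 vCPU remain.
Put 12 vCPU in host 8; 20 vCPU remain.
Put 13 vCPU in host 8; 7 vCPU remain.
Put 12 vCPU in host 9; 20 vCPU remain.
9 hosts × 32 vCPU = 288 vCPU; used 205 vCPU; unused 83 vCPU.

83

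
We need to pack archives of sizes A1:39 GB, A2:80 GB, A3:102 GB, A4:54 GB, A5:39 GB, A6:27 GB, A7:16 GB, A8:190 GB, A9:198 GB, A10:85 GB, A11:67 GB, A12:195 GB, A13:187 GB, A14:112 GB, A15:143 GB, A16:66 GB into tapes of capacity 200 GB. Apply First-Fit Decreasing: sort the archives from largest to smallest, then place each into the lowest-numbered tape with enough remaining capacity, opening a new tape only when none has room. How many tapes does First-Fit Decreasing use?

Sorted descending: 198, 195, 190, 187, 143, 112, 102, 85, 80, 67, 66, 54, 39, 39, 27, 16.
tape 1: place 198 GB, 2 GB left
tape 2: place 195 GB, 5 GB left
tape 3: place 190 GB, 10 GB left
tape 4: place 187 GB, 13 GB left
tape 5: place 143 GB, 57 GB left
tape 6: place 112 GB, 88 GB left
tape 7: place 102 GB, 98 GB left
tape 6: place 85 GB, 3 GB left
tape 7: place 80 GB, 18 GB left
tape 8: place 67 GB, 133 GB left
tape 8: place 66 GB, 67 GB left
tape 5: place 54 GB, 3 GB left
tape 8: place 39 GB, 28 GB left
tape 9: place 39 GB, 161 GB left
tape 8: place 27 GB, 1 GB left
tape 7: place 16 GB, 2 GB left
Final tapes: [198] [195] [190] [187] [143,54] [112,85] [102,80,16] [67,66,39,27] [39].

9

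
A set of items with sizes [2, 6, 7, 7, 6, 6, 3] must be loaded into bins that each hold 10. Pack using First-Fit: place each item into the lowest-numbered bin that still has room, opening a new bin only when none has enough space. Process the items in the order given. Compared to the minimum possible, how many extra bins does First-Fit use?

First-Fit: [2,6] [7,3] [7] [6] [6] → 5 bins.
5 items exceed 5 (half the capacity), and no two of those can share a bin, so at least 5 bins are needed.
So 5 is already optimal.

0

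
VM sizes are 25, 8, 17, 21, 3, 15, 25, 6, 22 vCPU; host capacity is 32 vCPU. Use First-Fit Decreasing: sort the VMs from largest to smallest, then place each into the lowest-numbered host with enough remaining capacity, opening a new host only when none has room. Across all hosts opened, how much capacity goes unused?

18

Sorted descending: 25, 25, 22, 21, 17, 15, 8, 6, 3.
host 1: place 25 vCPU, 7 vCPU left
host 2: place 25 vCPU, 7 vCPU left
host 3: place 22 vCPU, 10 vCPU left
host 4: place 21 vCPU, 11 vCPU left
host 5: place 17 vCPU, 15 vCPU left
host 5: place 15 vCPU, 0 vCPU left
host 3: place 8 vCPU, 2 vCPU left
host 1: place 6 vCPU, 1 vCPU left
host 2: place 3 vCPU, 4 vCPU left
5 hosts × 32 vCPU = 160 vCPU; used 142 vCPU; unused 18 vCPU.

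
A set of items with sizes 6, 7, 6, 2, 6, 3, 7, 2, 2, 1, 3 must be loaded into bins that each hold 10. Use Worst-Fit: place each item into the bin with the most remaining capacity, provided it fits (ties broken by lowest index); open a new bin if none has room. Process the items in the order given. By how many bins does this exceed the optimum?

Worst-Fit: [6,2] [7,2] [6,3] [6,2] [7,1] [3] → 6 bins.
Total size 45; any packing needs at least ⌈45/10⌉ = 5 bins.
An optimal packing achieves that bound: [7,3] [7,3] [6,2,2] [6,2,1] [6] → 5 bins.
Excess: 6 − 5 = 1.

1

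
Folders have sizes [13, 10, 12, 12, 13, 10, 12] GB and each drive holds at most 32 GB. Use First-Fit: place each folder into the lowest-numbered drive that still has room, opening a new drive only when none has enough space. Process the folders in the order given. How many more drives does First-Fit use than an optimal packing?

First-Fit: [13,10] [12,12] [13,10] [12] → 4 drives.
Total size 82 GB; any packing needs at least ⌈82/32⌉ = 3 drives.
An optimal packing achieves that bound: [13,13] [12,12] [12,10,10] → 3 drives.
Excess: 4 − 3 = 1.

1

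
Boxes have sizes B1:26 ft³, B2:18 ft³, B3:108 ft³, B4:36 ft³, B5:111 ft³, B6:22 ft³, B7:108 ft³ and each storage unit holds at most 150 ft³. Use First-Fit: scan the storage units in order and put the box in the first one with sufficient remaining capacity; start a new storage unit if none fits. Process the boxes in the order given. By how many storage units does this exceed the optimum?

1

First-Fit: [26,18,36,22] [108] [111] [108] → 4 storage units.
Total size 429 ft³; any packing needs at least ⌈429/150⌉ = 3 storage units.
An optimal packing achieves that bound: [111,36] [108,26] [108,22,18] → 3 storage units.
Excess: 4 − 3 = 1.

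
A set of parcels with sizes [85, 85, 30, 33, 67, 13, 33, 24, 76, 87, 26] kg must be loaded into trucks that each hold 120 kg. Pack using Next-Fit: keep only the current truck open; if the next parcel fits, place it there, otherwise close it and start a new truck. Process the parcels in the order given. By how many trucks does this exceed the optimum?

1

Next-Fit: [85] [85,30] [33,67,13] [33,24] [76] [87,26] → 6 trucks.
Total size 559 kg; any packing needs at least ⌈559/120⌉ = 5 trucks.
An optimal packing achieves that bound: [87,33] [85,33] [85,30] [76,26,13] [67,24] → 5 trucks.
Excess: 6 − 5 = 1.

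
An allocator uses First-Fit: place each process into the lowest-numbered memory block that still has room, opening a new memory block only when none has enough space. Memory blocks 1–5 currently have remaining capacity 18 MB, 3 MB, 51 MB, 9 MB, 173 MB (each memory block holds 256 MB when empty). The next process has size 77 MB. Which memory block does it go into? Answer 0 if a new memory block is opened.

Memory blocks with room: memory block 5 (173 MB).
The first with room is memory block 5.

5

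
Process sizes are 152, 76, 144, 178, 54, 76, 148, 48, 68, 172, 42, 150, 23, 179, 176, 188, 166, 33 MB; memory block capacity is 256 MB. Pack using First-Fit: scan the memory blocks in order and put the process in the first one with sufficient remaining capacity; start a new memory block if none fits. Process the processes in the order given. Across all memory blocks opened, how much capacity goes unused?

Put 152 MB in memory block 1; 104 MB remain.
Put 76 MB in memory block 1; 28 MB remain.
Put 144 MB in memory block 2; 112 MB remain.
Put 178 MB in memory block 3; 78 MB remain.
Put 54 MB in memory block 2; 58 MB remain.
Put 76 MB in memory block 3; 2 MB remain.
Put 148 MB in memory block 4; 108 MB remain.
Put 48 MB in memory block 2; 10 MB remain.
Put 68 MB in memory block 4; 40 MB remain.
Put 172 MB in memory block 5; 84 MB remain.
Put 42 MB in memory block 5; 42 MB remain.
Put 150 MB in memory block 6; 106 MB remain.
Put 23 MB in memory block 1; 5 MB remain.
Put 179 MB in memory block 7; 77 MB remain.
Put 176 MB in memory block 8; 80 MB remain.
Put 188 MB in memory block 9; 68 MB remain.
Put 166 MB in memory block 10; 90 MB remain.
Put 33 MB in memory block 4; 7 MB remain.
10 memory blocks × 256 MB = 2560 MB; used 2073 MB; unused 487 MB.

487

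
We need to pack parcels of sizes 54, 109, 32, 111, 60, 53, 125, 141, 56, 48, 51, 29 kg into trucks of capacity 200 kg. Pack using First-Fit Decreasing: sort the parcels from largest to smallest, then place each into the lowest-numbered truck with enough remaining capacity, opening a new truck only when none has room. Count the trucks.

Sorted descending: 141, 125, 111, 109, 60, 56, 54, 53, 51, 48, 32, 29.
truck 1: place 141 kg, 59 kg left
truck 2: place 125 kg, 75 kg left
truck 3: place 111 kg, 89 kg left
truck 4: place 109 kg, 91 kg left
truck 2: place 60 kg, 15 kg left
truck 1: place 56 kg, 3 kg left
truck 3: place 54 kg, 35 kg left
truck 4: place 53 kg, 38 kg left
truck 5: place 51 kg, 149 kg left
truck 5: place 48 kg, 101 kg left
truck 3: place 32 kg, 3 kg left
truck 4: place 29 kg, 9 kg left

5 trucks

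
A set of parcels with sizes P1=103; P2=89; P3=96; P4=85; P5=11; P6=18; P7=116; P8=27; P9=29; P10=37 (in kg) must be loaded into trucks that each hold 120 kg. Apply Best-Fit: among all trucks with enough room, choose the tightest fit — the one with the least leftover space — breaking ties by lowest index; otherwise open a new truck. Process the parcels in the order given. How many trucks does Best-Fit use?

6

P1 (103 kg) → truck 1 (remaining 17 kg)
P2 (89 kg) → truck 2 (remaining 31 kg)
P3 (96 kg) → truck 3 (remaining 24 kg)
P4 (85 kg) → truck 4 (remaining 35 kg)
P5 (11 kg) → truck 1 (remaining 6 kg)
P6 (18 kg) → truck 3 (remaining 6 kg)
P7 (116 kg) → truck 5 (remaining 4 kg)
P8 (27 kg) → truck 2 (remaining 4 kg)
P9 (29 kg) → truck 4 (remaining 6 kg)
P10 (37 kg) → truck 6 (remaining 83 kg)
Final trucks: [103,11] [89,27] [96,18] [85,29] [116] [37].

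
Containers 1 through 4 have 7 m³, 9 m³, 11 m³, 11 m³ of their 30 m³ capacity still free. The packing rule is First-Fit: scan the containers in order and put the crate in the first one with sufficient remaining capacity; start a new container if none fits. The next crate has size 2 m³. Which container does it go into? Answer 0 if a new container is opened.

Containers with room: container 1 (7 m³), container 2 (9 m³), container 3 (11 m³), container 4 (11 m³).
The first with room is container 1.

1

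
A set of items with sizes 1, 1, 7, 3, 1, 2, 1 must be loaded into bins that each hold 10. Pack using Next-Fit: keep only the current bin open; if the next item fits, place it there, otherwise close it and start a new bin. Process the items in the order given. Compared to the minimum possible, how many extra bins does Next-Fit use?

Next-Fit: [1,1,7] [3,1,2,1] → 2 bins.
Total size 16; any packing needs at least ⌈16/10⌉ = 2 bins.
So 2 is already optimal.

0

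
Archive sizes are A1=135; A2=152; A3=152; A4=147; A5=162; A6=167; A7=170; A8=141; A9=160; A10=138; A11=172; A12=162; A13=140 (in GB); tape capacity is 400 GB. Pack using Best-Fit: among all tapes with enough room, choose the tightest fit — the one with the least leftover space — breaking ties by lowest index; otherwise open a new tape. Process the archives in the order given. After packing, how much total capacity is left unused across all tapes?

802

tape 1: place A1 (135 GB), 265 GB left
tape 1: place A2 (152 GB), 113 GB left
tape 2: place A3 (152 GB), 248 GB left
tape 2: place A4 (147 GB), 101 GB left
tape 3: place A5 (162 GB), 238 GB left
tape 3: place A6 (167 GB), 71 GB left
tape 4: place A7 (170 GB), 230 GB left
tape 4: place A8 (141 GB), 89 GB left
tape 5: place A9 (160 GB), 240 GB left
tape 5: place A10 (138 GB), 102 GB left
tape 6: place A11 (172 GB), 228 GB left
tape 6: place A12 (162 GB), 66 GB left
tape 7: place A13 (140 GB), 260 GB left
7 tapes × 400 GB = 2800 GB; used 1998 GB; unused 802 GB.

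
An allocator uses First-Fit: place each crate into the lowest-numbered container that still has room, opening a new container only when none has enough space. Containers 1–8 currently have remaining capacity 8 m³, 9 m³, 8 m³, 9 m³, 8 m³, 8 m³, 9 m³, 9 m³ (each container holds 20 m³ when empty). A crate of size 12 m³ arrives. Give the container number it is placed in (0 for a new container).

No container has ≥ 12 m³ free, so a new container is opened.

0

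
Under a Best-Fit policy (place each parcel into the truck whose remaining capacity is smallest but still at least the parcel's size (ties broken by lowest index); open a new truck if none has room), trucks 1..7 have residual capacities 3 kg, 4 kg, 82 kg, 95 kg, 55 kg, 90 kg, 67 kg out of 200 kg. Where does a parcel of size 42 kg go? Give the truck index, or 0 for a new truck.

Trucks with room: truck 3 (82 kg), truck 4 (95 kg), truck 5 (55 kg), truck 6 (90 kg), truck 7 (67 kg).
Tightest fit is truck 5 with 55 kg free.

5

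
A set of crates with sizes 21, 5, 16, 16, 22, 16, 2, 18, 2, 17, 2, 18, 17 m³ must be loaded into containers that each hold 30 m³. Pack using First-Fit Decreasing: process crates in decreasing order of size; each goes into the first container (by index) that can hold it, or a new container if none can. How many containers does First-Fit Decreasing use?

9

Sorted descending: 22, 21, 18, 18, 17, 17, 16, 16, 16, 5, 2, 2, 2.
22 m³ → container 1 (remaining 8 m³)
21 m³ → container 2 (remaining 9 m³)
18 m³ → container 3 (remaining 12 m³)
18 m³ → container 4 (remaining 12 m³)
17 m³ → container 5 (remaining 13 m³)
17 m³ → container 6 (remaining 13 m³)
16 m³ → container 7 (remaining 14 m³)
16 m³ → container 8 (remaining 14 m³)
16 m³ → container 9 (remaining 14 m³)
5 m³ → container 1 (remaining 3 m³)
2 m³ → container 1 (remaining 1 m³)
2 m³ → container 2 (remaining 7 m³)
2 m³ → container 2 (remaining 5 m³)
Final containers: [22,5,2] [21,2,2] [18] [18] [17] [17] [16] [16] [16].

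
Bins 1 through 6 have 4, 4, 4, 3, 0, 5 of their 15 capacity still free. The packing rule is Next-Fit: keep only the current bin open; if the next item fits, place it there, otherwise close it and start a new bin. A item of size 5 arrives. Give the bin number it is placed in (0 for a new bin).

Next-Fit only looks at bin 6, which has 5 free.
5 fits there.

6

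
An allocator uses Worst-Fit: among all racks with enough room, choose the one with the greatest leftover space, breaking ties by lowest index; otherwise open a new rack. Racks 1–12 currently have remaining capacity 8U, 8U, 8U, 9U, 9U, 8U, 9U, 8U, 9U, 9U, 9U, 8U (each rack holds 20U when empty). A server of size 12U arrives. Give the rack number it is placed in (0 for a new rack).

No rack has ≥ 12U free, so a new rack is opened.

0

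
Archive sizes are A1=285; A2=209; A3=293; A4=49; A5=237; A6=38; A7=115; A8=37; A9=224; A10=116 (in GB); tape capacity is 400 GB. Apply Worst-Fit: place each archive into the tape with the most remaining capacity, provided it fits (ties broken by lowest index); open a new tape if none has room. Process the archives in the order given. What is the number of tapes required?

Put A1 (285 GB) in tape 1; 115 GB remain.
Put A2 (209 GB) in tape 2; 191 GB remain.
Put A3 (293 GB) in tape 3; 107 GB remain.
Put A4 (49 GB) in tape 2; 142 GB remain.
Put A5 (237 GB) in tape 4; 163 GB remain.
Put A6 (38 GB) in tape 4; 125 GB remain.
Put A7 (115 GB) in tape 2; 27 GB remain.
Put A8 (37 GB) in tape 4; 88 GB remain.
Put A9 (224 GB) in tape 5; 176 GB remain.
Put A10 (116 GB) in tape 5; 60 GB remain.

5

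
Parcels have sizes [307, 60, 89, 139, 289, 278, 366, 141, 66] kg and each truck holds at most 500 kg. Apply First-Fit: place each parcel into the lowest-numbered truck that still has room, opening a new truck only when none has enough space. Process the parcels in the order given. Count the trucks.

4 trucks

Put 307 kg in truck 1; 193 kg remain.
Put 60 kg in truck 1; 133 kg remain.
Put 89 kg in truck 1; 44 kg remain.
Put 139 kg in truck 2; 361 kg remain.
Put 289 kg in truck 2; 72 kg remain.
Put 278 kg in truck 3; 222 kg remain.
Put 366 kg in truck 4; 134 kg remain.
Put 141 kg in truck 3; 81 kg remain.
Put 66 kg in truck 2; 6 kg remain.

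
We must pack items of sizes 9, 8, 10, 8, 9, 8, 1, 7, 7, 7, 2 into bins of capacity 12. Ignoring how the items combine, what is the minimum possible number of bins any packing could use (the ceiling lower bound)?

7

Total size = 9 + 8 + 10 + 8 + 9 + 8 + 1 + 7 + 7 + 7 + 2 = 76.
⌈76 / 12⌉ = 7.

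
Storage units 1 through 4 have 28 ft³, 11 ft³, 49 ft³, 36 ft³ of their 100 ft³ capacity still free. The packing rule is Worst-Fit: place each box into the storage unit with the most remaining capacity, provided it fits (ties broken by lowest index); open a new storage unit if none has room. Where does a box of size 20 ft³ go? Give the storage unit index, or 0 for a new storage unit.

Storage units with room: storage unit 1 (28 ft³), storage unit 3 (49 ft³), storage unit 4 (36 ft³).
Most room is storage unit 3 with 49 ft³ free.

3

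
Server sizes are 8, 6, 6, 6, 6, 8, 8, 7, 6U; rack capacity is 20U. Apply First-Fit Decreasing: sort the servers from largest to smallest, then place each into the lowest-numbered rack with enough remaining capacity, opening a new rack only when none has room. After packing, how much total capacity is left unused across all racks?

Sorted descending: 8, 8, 8, 7, 6, 6, 6, 6, 6.
Put 8U in rack 1; 12U remain.
Put 8U in rack 1; 4U remain.
Put 8U in rack 2; 12U remain.
Put 7U in rack 2; 5U remain.
Put 6U in rack 3; 14U remain.
Put 6U in rack 3; 8U remain.
Put 6U in rack 3; 2U remain.
Put 6U in rack 4; 14U remain.
Put 6U in rack 4; 8U remain.
4 racks × 20U = 80U; used 61U; unused 19U.

19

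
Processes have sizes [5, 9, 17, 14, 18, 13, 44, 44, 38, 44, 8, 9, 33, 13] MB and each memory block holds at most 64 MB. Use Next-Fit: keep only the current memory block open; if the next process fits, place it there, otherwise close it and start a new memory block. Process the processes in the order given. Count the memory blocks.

Put 5 MB in memory block 1; 59 MB remain.
Put 9 MB in memory block 1; 50 MB remain.
Put 17 MB in memory block 1; 33 MB remain.
Put 14 MB in memory block 1; 19 MB remain.
Put 18 MB in memory block 1; 1 MB remain.
Put 13 MB in memory block 2; 51 MB remain.
Put 44 MB in memory block 2; 7 MB remain.
Put 44 MB in memory block 3; 20 MB remain.
Put 38 MB in memory block 4; 26 MB remain.
Put 44 MB in memory block 5; 20 MB remain.
Put 8 MB in memory block 5; 12 MB remain.
Put 9 MB in memory block 5; 3 MB remain.
Put 33 MB in memory block 6; 31 MB remain.
Put 13 MB in memory block 6; 18 MB remain.
Final memory blocks: [5,9,17,14,18] [13,44] [44] [38] [44,8,9] [33,13].

6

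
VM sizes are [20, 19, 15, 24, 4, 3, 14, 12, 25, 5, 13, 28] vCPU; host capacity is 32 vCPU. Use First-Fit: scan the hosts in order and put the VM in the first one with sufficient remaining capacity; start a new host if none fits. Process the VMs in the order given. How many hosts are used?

7 hosts

20 vCPU → host 1 (remaining 12 vCPU)
19 vCPU → host 2 (remaining 13 vCPU)
15 vCPU → host 3 (remaining 17 vCPU)
24 vCPU → host 4 (remaining 8 vCPU)
4 vCPU → host 1 (remaining 8 vCPU)
3 vCPU → host 1 (remaining 5 vCPU)
14 vCPU → host 3 (remaining 3 vCPU)
12 vCPU → host 2 (remaining 1 vCPU)
25 vCPU → host 5 (remaining 7 vCPU)
5 vCPU → host 1 (remaining 0 vCPU)
13 vCPU → host 6 (remaining 19 vCPU)
28 vCPU → host 7 (remaining 4 vCPU)
Final hosts: [20,4,3,5] [19,12] [15,14] [24] [25] [13] [28].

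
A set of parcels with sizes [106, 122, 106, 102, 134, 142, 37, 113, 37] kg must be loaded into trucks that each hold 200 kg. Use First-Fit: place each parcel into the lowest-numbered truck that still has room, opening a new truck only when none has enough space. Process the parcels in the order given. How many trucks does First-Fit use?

7

truck 1: place 106 kg, 94 kg left
truck 2: place 122 kg, 78 kg left
truck 3: place 106 kg, 94 kg left
truck 4: place 102 kg, 98 kg left
truck 5: place 134 kg, 66 kg left
truck 6: place 142 kg, 58 kg left
truck 1: place 37 kg, 57 kg left
truck 7: place 113 kg, 87 kg left
truck 1: place 37 kg, 20 kg left
Final trucks: [106,37,37] [122] [106] [102] [134] [142] [113].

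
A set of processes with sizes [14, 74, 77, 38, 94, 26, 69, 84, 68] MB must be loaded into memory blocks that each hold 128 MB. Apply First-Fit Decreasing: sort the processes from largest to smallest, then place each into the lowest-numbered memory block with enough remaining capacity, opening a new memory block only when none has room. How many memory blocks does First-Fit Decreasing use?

6

Sorted descending: 94, 84, 77, 74, 69, 68, 38, 26, 14.
Put 94 MB in memory block 1; 34 MB remain.
Put 84 MB in memory block 2; 44 MB remain.
Put 77 MB in memory block 3; 51 MB remain.
Put 74 MB in memory block 4; 54 MB remain.
Put 69 MB in memory block 5; 59 MB remain.
Put 68 MB in memory block 6; 60 MB remain.
Put 38 MB in memory block 2; 6 MB remain.
Put 26 MB in memory block 1; 8 MB remain.
Put 14 MB in memory block 3; 37 MB remain.
Final memory blocks: [94,26] [84,38] [77,14] [74] [69] [68].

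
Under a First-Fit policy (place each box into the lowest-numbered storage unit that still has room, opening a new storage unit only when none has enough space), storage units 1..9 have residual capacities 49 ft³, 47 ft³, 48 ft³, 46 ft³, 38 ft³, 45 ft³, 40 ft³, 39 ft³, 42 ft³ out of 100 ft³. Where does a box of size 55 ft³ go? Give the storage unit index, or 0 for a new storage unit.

No storage unit has ≥ 55 ft³ free, so a new storage unit is opened.

0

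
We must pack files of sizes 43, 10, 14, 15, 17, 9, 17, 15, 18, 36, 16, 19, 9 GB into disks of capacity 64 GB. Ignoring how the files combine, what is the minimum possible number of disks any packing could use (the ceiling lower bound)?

Total size = 43 + 10 + 14 + 15 + 17 + 9 + 17 + 15 + 18 + 36 + 16 + 19 + 9 = 238 GB.
⌈238 / 64⌉ = 4.

4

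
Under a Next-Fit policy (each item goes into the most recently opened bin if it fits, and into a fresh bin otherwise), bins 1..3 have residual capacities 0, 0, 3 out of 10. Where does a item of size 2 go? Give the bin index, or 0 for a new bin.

Next-Fit only looks at bin 3, which has 3 free.
2 fits there.

3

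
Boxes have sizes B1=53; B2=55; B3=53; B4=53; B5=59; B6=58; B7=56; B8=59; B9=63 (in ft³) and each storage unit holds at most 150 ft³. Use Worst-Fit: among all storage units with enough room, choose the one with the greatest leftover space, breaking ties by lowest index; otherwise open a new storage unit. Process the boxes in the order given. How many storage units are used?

5

B1 (53 ft³) → storage unit 1 (remaining 97 ft³)
B2 (55 ft³) → storage unit 1 (remaining 42 ft³)
B3 (53 ft³) → storage unit 2 (remaining 97 ft³)
B4 (53 ft³) → storage unit 2 (remaining 44 ft³)
B5 (59 ft³) → storage unit 3 (remaining 91 ft³)
B6 (58 ft³) → storage unit 3 (remaining 33 ft³)
B7 (56 ft³) → storage unit 4 (remaining 94 ft³)
B8 (59 ft³) → storage unit 4 (remaining 35 ft³)
B9 (63 ft³) → storage unit 5 (remaining 87 ft³)
Final storage units: [53,55] [53,53] [59,58] [56,59] [63].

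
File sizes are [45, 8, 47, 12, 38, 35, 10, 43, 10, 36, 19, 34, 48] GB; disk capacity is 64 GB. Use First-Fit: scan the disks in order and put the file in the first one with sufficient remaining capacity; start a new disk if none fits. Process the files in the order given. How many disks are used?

8 disks

disk 1: place 45 GB, 19 GB left
disk 1: place 8 GB, 11 GB left
disk 2: place 47 GB, 17 GB left
disk 2: place 12 GB, 5 GB left
disk 3: place 38 GB, 26 GB left
disk 4: place 35 GB, 29 GB left
disk 1: place 10 GB, 1 GB left
disk 5: place 43 GB, 21 GB left
disk 3: place 10 GB, 16 GB left
disk 6: place 36 GB, 28 GB left
disk 4: place 19 GB, 10 GB left
disk 7: place 34 GB, 30 GB left
disk 8: place 48 GB, 16 GB left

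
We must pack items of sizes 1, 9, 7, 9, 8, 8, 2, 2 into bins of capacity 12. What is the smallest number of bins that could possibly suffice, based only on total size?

Total size = 1 + 9 + 7 + 9 + 8 + 8 + 2 + 2 = 46.
⌈46 / 12⌉ = 4.

4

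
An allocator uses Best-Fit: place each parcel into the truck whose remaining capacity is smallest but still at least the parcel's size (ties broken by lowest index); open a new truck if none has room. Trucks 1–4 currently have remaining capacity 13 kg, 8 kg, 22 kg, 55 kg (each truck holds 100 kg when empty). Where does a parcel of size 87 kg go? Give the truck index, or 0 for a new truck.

0

No truck has ≥ 87 kg free, so a new truck is opened.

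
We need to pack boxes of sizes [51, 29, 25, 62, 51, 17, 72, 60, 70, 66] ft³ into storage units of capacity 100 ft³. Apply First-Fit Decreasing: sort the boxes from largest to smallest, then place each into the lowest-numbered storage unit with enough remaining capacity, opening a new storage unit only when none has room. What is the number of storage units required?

7 storage units

Sorted descending: 72, 70, 66, 62, 60, 51, 51, 29, 25, 17.
72 ft³ → storage unit 1 (remaining 28 ft³)
70 ft³ → storage unit 2 (remaining 30 ft³)
66 ft³ → storage unit 3 (remaining 34 ft³)
62 ft³ → storage unit 4 (remaining 38 ft³)
60 ft³ → storage unit 5 (remaining 40 ft³)
51 ft³ → storage unit 6 (remaining 49 ft³)
51 ft³ → storage unit 7 (remaining 49 ft³)
29 ft³ → storage unit 2 (remaining 1 ft³)
25 ft³ → storage unit 1 (remaining 3 ft³)
17 ft³ → storage unit 3 (remaining 17 ft³)
Final storage units: [72,25] [70,29] [66,17] [62] [60] [51] [51].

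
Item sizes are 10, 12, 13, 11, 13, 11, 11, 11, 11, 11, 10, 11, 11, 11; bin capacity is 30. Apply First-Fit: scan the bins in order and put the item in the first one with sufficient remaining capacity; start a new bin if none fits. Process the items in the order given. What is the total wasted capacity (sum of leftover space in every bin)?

bin 1: place 10, 20 left
bin 1: place 12, 8 left
bin 2: place 13, 17 left
bin 2: place 11, 6 left
bin 3: place 13, 17 left
bin 3: place 11, 6 left
bin 4: place 11, 19 left
bin 4: place 11, 8 left
bin 5: place 11, 19 left
bin 5: place 11, 8 left
bin 6: place 10, 20 left
bin 6: place 11, 9 left
bin 7: place 11, 19 left
bin 7: place 11, 8 left
7 bins × 30 = 210; used 157; unused 53.

53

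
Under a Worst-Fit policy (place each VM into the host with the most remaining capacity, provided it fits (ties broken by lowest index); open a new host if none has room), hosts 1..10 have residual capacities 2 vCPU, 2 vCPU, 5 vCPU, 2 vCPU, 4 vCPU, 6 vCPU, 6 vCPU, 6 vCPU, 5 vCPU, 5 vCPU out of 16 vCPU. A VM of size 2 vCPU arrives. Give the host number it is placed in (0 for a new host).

6

Hosts with room: host 1 (2 vCPU), host 2 (2 vCPU), host 3 (5 vCPU), host 4 (2 vCPU), host 5 (4 vCPU), host 6 (6 vCPU), host 7 (6 vCPU), host 8 (6 vCPU), host 9 (5 vCPU), host 10 (5 vCPU).
Most room is host 6 with 6 vCPU free.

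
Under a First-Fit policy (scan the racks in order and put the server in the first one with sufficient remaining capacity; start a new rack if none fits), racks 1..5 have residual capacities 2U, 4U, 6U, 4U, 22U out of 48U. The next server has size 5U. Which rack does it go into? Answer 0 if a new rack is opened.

3

Racks with room: rack 3 (6U), rack 5 (22U).
The first with room is rack 3.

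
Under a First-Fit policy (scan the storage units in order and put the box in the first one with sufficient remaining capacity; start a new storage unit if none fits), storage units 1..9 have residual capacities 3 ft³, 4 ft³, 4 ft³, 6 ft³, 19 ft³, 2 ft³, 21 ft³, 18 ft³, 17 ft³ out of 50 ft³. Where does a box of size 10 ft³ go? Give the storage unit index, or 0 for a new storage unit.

5

Storage units with room: storage unit 5 (19 ft³), storage unit 7 (21 ft³), storage unit 8 (18 ft³), storage unit 9 (17 ft³).
The first with room is storage unit 5.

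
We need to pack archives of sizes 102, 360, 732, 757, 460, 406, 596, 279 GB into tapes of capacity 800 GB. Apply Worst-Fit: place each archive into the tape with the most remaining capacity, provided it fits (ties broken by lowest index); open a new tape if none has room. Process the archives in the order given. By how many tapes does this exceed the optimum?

Worst-Fit: [102,360] [732] [757] [460] [406,279] [596] → 6 tapes.
Total size 3692 GB; any packing needs at least ⌈3692/800⌉ = 5 tapes.
An optimal packing achieves that bound: [757] [732] [596,102] [460,279] [406,360] → 5 tapes.
Excess: 6 − 5 = 1.

1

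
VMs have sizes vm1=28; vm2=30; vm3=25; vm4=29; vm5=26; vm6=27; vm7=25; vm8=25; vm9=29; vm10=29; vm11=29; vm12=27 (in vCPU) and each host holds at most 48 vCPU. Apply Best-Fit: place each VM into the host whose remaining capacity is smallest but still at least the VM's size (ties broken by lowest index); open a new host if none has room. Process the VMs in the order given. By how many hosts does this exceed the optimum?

Best-Fit: [28] [30] [25] [29] [26] [27] [25] [25] [29] [29] [29] [27] → 12 hosts.
12 VMs exceed 24 vCPU (half the capacity), and no two of those can share a host, so at least 12 hosts are needed.
So 12 is already optimal.

0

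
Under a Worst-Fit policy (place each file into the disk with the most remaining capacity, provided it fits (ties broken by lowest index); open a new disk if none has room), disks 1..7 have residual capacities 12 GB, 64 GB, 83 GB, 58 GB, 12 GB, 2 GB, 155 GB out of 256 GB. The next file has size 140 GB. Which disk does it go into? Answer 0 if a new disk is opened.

7

Disks with room: disk 7 (155 GB).
Most room is disk 7 with 155 GB free.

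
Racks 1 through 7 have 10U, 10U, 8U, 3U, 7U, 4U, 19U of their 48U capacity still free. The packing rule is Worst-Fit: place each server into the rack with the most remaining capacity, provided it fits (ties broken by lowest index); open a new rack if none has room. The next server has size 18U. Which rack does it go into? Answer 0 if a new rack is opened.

7

Racks with room: rack 7 (19U).
Most room is rack 7 with 19U free.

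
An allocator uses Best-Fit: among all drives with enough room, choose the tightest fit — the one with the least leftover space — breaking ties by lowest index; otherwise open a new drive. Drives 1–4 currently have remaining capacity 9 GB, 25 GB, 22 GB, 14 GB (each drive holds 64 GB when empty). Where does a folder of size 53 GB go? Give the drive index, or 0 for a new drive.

No drive has ≥ 53 GB free, so a new drive is opened.

0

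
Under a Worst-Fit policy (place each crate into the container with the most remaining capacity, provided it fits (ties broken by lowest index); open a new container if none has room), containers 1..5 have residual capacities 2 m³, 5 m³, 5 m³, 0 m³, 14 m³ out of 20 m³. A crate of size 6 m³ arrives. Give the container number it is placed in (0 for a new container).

5

Containers with room: container 5 (14 m³).
Most room is container 5 with 14 m³ free.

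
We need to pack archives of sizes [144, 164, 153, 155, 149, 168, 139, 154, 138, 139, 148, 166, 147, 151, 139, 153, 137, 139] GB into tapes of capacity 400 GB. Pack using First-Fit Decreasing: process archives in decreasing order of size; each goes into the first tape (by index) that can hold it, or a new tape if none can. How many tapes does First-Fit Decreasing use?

9 tapes

Sorted descending: 168, 166, 164, 155, 154, 153, 153, 151, 149, 148, 147, 144, 139, 139, 139, 139, 138, 137.
tape 1: place 168 GB, 232 GB left
tape 1: place 166 GB, 66 GB left
tape 2: place 164 GB, 236 GB left
tape 2: place 155 GB, 81 GB left
tape 3: place 154 GB, 246 GB left
tape 3: place 153 GB, 93 GB left
tape 4: place 153 GB, 247 GB left
tape 4: place 151 GB, 96 GB left
tape 5: place 149 GB, 251 GB left
tape 5: place 148 GB, 103 GB left
tape 6: place 147 GB, 253 GB left
tape 6: place 144 GB, 109 GB left
tape 7: place 139 GB, 261 GB left
tape 7: place 139 GB, 122 GB left
tape 8: place 139 GB, 261 GB left
tape 8: place 139 GB, 122 GB left
tape 9: place 138 GB, 262 GB left
tape 9: place 137 GB, 125 GB left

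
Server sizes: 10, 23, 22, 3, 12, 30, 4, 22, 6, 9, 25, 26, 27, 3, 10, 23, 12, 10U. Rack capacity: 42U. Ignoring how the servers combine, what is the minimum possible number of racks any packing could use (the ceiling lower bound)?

7

Total size = 10 + 23 + 22 + 3 + 12 + 30 + 4 + 22 + 6 + 9 + 25 + 26 + 27 + 3 + 10 + 23 + 12 + 10 = 277U.
⌈277 / 42⌉ = 7.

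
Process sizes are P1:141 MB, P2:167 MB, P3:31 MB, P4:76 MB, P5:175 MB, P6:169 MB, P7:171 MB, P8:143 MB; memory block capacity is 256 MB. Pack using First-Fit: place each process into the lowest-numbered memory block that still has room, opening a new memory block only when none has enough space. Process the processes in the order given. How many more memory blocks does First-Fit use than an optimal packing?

First-Fit: [141,31,76] [167] [175] [169] [171] [143] → 6 memory blocks.
6 processes exceed 128 MB (half the capacity), and no two of those can share a memory block, so at least 6 memory blocks are needed.
So 6 is already optimal.

0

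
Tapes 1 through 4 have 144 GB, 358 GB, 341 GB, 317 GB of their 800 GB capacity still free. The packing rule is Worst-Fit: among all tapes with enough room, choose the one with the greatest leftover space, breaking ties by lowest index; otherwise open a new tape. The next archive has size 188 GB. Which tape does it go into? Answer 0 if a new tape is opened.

Tapes with room: tape 2 (358 GB), tape 3 (341 GB), tape 4 (317 GB).
Most room is tape 2 with 358 GB free.

2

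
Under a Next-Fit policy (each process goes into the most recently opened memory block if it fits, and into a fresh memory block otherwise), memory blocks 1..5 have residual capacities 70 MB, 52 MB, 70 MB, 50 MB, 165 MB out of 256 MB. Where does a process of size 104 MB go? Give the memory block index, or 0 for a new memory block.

Next-Fit only looks at memory block 5, which has 165 MB free.
104 MB fits there.

5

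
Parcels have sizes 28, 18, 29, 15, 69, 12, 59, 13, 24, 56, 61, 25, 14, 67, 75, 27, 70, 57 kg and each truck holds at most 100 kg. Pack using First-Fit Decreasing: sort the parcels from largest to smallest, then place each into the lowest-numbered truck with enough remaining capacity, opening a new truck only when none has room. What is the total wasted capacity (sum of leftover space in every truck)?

81

Sorted descending: 75, 70, 69, 67, 61, 59, 57, 56, 29, 28, 27, 25, 24, 18, 15, 14, 13, 12.
truck 1: place 75 kg, 25 kg left
truck 2: place 70 kg, 30 kg left
truck 3: place 69 kg, 31 kg left
truck 4: place 67 kg, 33 kg left
truck 5: place 61 kg, 39 kg left
truck 6: place 59 kg, 41 kg left
truck 7: place 57 kg, 43 kg left
truck 8: place 56 kg, 44 kg left
truck 2: place 29 kg, 1 kg left
truck 3: place 28 kg, 3 kg left
truck 4: place 27 kg, 6 kg left
truck 1: place 25 kg, 0 kg left
truck 5: place 24 kg, 15 kg left
truck 6: place 18 kg, 23 kg left
truck 5: place 15 kg, 0 kg left
truck 6: place 14 kg, 9 kg left
truck 7: place 13 kg, 30 kg left
truck 7: place 12 kg, 18 kg left
8 trucks × 100 kg = 800 kg; used 719 kg; unused 81 kg.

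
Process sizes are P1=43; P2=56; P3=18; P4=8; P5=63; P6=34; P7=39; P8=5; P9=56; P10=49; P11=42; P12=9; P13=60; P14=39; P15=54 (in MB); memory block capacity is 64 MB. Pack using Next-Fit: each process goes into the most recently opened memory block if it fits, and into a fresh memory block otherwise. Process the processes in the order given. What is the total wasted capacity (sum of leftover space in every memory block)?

193

memory block 1: place P1 (43 MB), 21 MB left
memory block 2: place P2 (56 MB), 8 MB left
memory block 3: place P3 (18 MB), 46 MB left
memory block 3: place P4 (8 MB), 38 MB left
memory block 4: place P5 (63 MB), 1 MB left
memory block 5: place P6 (34 MB), 30 MB left
memory block 6: place P7 (39 MB), 25 MB left
memory block 6: place P8 (5 MB), 20 MB left
memory block 7: place P9 (56 MB), 8 MB left
memory block 8: place P10 (49 MB), 15 MB left
memory block 9: place P11 (42 MB), 22 MB left
memory block 9: place P12 (9 MB), 13 MB left
memory block 10: place P13 (60 MB), 4 MB left
memory block 11: place P14 (39 MB), 25 MB left
memory block 12: place P15 (54 MB), 10 MB left
12 memory blocks × 64 MB = 768 MB; used 575 MB; unused 193 MB.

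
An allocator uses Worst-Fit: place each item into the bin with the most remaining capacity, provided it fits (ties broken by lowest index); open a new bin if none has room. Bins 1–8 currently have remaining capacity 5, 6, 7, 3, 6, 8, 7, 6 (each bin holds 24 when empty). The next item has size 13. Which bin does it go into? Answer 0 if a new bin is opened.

0

No bin has ≥ 13 free, so a new bin is opened.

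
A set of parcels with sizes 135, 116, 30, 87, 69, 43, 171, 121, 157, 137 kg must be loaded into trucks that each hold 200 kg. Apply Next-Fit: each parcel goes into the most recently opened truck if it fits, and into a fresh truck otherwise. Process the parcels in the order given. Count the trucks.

truck 1: place 135 kg, 65 kg left
truck 2: place 116 kg, 84 kg left
truck 2: place 30 kg, 54 kg left
truck 3: place 87 kg, 113 kg left
truck 3: place 69 kg, 44 kg left
truck 3: place 43 kg, 1 kg left
truck 4: place 171 kg, 29 kg left
truck 5: place 121 kg, 79 kg left
truck 6: place 157 kg, 43 kg left
truck 7: place 137 kg, 63 kg left

7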